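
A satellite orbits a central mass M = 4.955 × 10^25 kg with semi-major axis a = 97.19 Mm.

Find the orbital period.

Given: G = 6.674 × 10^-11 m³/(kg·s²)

Convert to SI: a = 97.19 Mm = 9.719e+07 m.
GM = G · M = 6.674e-11 · 4.955e+25 = 3.30697e+15 m³/s².
Kepler's third law: T = 2π √(a³ / GM).
Substituting a = 9.719e+07 m and GM = 3.30697e+15 m³/s²:
T = 2π √((9.719e+07)³ / 3.30697e+15) s
T ≈ 1.047e+05 s = 1.212 days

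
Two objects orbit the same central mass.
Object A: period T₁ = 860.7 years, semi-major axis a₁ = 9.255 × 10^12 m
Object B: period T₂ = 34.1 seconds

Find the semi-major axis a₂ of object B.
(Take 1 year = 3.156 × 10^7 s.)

Convert to SI: T₁ = 860.7 years = 2.71637e+10 s.
Kepler's third law: (T₁/T₂)² = (a₁/a₂)³ ⇒ a₂ = a₁ · (T₂/T₁)^(2/3).
T₂/T₁ = 34.1 / 2.71637e+10 = 1.25535e-09.
a₂ = 9.255e+12 · (1.25535e-09)^(2/3) m ≈ 1.077e+07 m = 1.077 × 10^7 m.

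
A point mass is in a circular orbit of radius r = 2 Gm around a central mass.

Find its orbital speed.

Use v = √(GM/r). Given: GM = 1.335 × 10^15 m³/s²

Convert to SI: r = 2 Gm = 2e+09 m.
For a circular orbit, gravity supplies the centripetal force, so v = √(GM / r).
v = √(1.335e+15 / 2e+09) m/s ≈ 817 m/s = 817 m/s.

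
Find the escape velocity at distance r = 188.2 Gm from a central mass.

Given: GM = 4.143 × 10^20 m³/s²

Convert to SI: r = 188.2 Gm = 1.882e+11 m.
Escape velocity comes from setting total energy to zero: ½v² − GM/r = 0 ⇒ v_esc = √(2GM / r).
v_esc = √(2 · 4.143e+20 / 1.882e+11) m/s ≈ 6.635e+04 m/s = 66.35 km/s.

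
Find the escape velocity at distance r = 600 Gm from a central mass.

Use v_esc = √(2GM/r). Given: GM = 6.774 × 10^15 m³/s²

Convert to SI: r = 600 Gm = 6e+11 m.
Escape velocity comes from setting total energy to zero: ½v² − GM/r = 0 ⇒ v_esc = √(2GM / r).
v_esc = √(2 · 6.774e+15 / 6e+11) m/s ≈ 150.3 m/s = 150.3 m/s.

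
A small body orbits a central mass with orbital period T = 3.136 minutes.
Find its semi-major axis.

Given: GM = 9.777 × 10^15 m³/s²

Convert to SI: T = 3.136 minutes = 188.16 s.
Invert Kepler's third law: a = (GM · T² / (4π²))^(1/3).
Substituting T = 188.16 s and GM = 9.777e+15 m³/s²:
a = (9.777e+15 · (188.16)² / (4π²))^(1/3) m
a ≈ 2.062e+06 m = 2.062 Mm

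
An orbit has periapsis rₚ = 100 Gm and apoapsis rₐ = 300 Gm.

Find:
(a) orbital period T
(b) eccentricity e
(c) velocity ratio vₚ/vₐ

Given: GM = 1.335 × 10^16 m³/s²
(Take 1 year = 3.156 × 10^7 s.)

Convert to SI: rₚ = 100 Gm = 1e+11 m; rₐ = 300 Gm = 3e+11 m.
(a) With a = (rₚ + rₐ)/2 = 2e+11 m, T = 2π √(a³/GM) = 2π √((2e+11)³/1.335e+16) s ≈ 4.864e+09 s
(b) e = (rₐ − rₚ)/(rₐ + rₚ) = (3e+11 − 1e+11)/(3e+11 + 1e+11) ≈ 0.5
(c) Conservation of angular momentum (rₚvₚ = rₐvₐ) gives vₚ/vₐ = rₐ/rₚ = 3e+11/1e+11 ≈ 3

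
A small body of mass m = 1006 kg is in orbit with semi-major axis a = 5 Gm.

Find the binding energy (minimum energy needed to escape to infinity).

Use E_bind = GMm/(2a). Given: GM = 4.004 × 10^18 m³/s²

Convert to SI: a = 5 Gm = 5e+09 m.
Total orbital energy is E = −GMm/(2a); binding energy is E_bind = −E = GMm/(2a).
E_bind = 4.004e+18 · 1006 / (2 · 5e+09) J ≈ 4.028e+11 J = 402.8 GJ.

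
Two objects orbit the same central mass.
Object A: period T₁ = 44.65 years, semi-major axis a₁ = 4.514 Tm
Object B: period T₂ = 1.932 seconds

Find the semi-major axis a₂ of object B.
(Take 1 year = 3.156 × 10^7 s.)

Convert to SI: T₁ = 44.65 years = 1.40915e+09 s; a₁ = 4.514 Tm = 4.514e+12 m.
Kepler's third law: (T₁/T₂)² = (a₁/a₂)³ ⇒ a₂ = a₁ · (T₂/T₁)^(2/3).
T₂/T₁ = 1.932 / 1.40915e+09 = 1.37104e-09.
a₂ = 4.514e+12 · (1.37104e-09)^(2/3) m ≈ 5.571e+06 m = 5.571 Mm.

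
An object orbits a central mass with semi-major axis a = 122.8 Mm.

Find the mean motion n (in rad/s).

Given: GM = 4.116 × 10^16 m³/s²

Convert to SI: a = 122.8 Mm = 1.228e+08 m.
n = √(GM / a³).
n = √(4.116e+16 / (1.228e+08)³) rad/s ≈ 0.0001491 rad/s.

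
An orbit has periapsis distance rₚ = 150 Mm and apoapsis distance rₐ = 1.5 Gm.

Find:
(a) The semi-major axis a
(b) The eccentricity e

Convert to SI: rₚ = 150 Mm = 1.5e+08 m; rₐ = 1.5 Gm = 1.5e+09 m.
(a) a = (rₚ + rₐ) / 2 = (1.5e+08 + 1.5e+09) / 2 ≈ 8.25e+08 m = 825 Mm.
(b) e = (rₐ − rₚ) / (rₐ + rₚ) = (1.5e+09 − 1.5e+08) / (1.5e+09 + 1.5e+08) ≈ 0.8182.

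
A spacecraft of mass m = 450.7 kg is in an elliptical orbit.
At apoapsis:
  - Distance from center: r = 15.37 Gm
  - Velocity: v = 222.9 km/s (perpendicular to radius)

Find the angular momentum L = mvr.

Convert to SI: r = 15.37 Gm = 1.537e+10 m; v = 222.9 km/s = 222900 m/s.
Since v is perpendicular to r, L = m · v · r.
L = 450.7 · 222900 · 1.537e+10 kg·m²/s ≈ 1.544e+18 kg·m²/s.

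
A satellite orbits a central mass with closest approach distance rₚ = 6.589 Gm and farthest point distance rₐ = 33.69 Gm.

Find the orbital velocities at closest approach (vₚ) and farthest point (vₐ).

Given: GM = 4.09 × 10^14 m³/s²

Convert to SI: rₚ = 6.589 Gm = 6.589e+09 m; rₐ = 33.69 Gm = 3.369e+10 m.
Use the vis-viva equation v² = GM(2/r − 1/a) with a = (rₚ + rₐ)/2 = (6.589e+09 + 3.369e+10)/2 = 2.01395e+10 m.
vₚ = √(GM · (2/rₚ − 1/a)) = √(4.09e+14 · (2/6.589e+09 − 1/2.01395e+10)) m/s ≈ 322.2 m/s = 322.2 m/s.
vₐ = √(GM · (2/rₐ − 1/a)) = √(4.09e+14 · (2/3.369e+10 − 1/2.01395e+10)) m/s ≈ 63.02 m/s = 63.02 m/s.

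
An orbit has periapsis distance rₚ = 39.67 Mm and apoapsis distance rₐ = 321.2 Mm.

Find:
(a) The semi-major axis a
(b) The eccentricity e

Convert to SI: rₚ = 39.67 Mm = 3.967e+07 m; rₐ = 321.2 Mm = 3.212e+08 m.
(a) a = (rₚ + rₐ) / 2 = (3.967e+07 + 3.212e+08) / 2 ≈ 1.804e+08 m = 180.4 Mm.
(b) e = (rₐ − rₚ) / (rₐ + rₚ) = (3.212e+08 − 3.967e+07) / (3.212e+08 + 3.967e+07) ≈ 0.7801.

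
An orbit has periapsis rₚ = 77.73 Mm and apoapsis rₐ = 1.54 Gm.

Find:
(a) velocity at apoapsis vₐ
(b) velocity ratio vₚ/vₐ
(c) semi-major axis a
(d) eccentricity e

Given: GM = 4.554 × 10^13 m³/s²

Convert to SI: rₚ = 77.73 Mm = 7.773e+07 m; rₐ = 1.54 Gm = 1.54e+09 m.
(a) With a = (rₚ + rₐ)/2 = 8.08865e+08 m, vₐ = √(GM (2/rₐ − 1/a)) = √(4.554e+13 · (2/1.54e+09 − 1/8.08865e+08)) m/s ≈ 53.31 m/s
(b) Conservation of angular momentum (rₚvₚ = rₐvₐ) gives vₚ/vₐ = rₐ/rₚ = 1.54e+09/7.773e+07 ≈ 19.81
(c) a = (rₚ + rₐ)/2 = (7.773e+07 + 1.54e+09)/2 ≈ 8.089e+08 m
(d) e = (rₐ − rₚ)/(rₐ + rₚ) = (1.54e+09 − 7.773e+07)/(1.54e+09 + 7.773e+07) ≈ 0.9039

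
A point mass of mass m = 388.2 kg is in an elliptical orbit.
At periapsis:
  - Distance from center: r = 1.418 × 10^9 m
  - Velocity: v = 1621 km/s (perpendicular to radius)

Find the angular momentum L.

Convert to SI: v = 1621 km/s = 1.621e+06 m/s.
Since v is perpendicular to r, L = m · v · r.
L = 388.2 · 1.621e+06 · 1.418e+09 kg·m²/s ≈ 8.923e+17 kg·m²/s.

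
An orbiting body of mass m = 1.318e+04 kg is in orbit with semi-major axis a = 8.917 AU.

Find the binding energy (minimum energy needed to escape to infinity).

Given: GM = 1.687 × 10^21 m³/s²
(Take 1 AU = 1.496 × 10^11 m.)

Convert to SI: a = 8.917 AU = 1.33398e+12 m.
Total orbital energy is E = −GMm/(2a); binding energy is E_bind = −E = GMm/(2a).
E_bind = 1.687e+21 · 1.318e+04 / (2 · 1.33398e+12) J ≈ 8.334e+12 J = 8.334 TJ.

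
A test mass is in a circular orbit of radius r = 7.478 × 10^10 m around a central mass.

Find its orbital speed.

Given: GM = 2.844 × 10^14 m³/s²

For a circular orbit, gravity supplies the centripetal force, so v = √(GM / r).
v = √(2.844e+14 / 7.478e+10) m/s ≈ 61.67 m/s = 61.67 m/s.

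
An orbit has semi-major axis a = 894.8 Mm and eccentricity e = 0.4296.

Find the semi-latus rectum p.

Convert to SI: a = 894.8 Mm = 8.948e+08 m.
p = a (1 − e²).
p = 8.948e+08 · (1 − (0.4296)²) = 8.948e+08 · 0.815444 ≈ 7.297e+08 m = 729.7 Mm.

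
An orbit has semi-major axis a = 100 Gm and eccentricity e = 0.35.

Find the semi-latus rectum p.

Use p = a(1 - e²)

Convert to SI: a = 100 Gm = 1e+11 m.
p = a (1 − e²).
p = 1e+11 · (1 − (0.35)²) = 1e+11 · 0.8775 ≈ 8.775e+10 m = 87.75 Gm.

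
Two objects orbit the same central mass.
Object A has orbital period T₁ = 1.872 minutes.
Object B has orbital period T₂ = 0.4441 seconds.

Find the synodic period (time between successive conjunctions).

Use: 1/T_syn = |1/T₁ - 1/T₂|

Convert to SI: T₁ = 1.872 minutes = 112.32 s.
T_syn = |T₁ · T₂ / (T₁ − T₂)|.
T_syn = |112.32 · 0.4441 / (112.32 − 0.4441)| s ≈ 0.4459 s = 0.4459 seconds.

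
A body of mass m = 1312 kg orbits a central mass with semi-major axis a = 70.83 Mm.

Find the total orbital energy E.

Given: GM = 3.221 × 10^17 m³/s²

Convert to SI: a = 70.83 Mm = 7.083e+07 m.
E = −GMm / (2a).
E = −3.221e+17 · 1312 / (2 · 7.083e+07) J ≈ -2.983e+12 J = -2.983 TJ.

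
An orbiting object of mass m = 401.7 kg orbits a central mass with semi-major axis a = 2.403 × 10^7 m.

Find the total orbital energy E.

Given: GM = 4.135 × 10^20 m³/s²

E = −GMm / (2a).
E = −4.135e+20 · 401.7 / (2 · 2.403e+07) J ≈ -3.456e+15 J = -3.456 PJ.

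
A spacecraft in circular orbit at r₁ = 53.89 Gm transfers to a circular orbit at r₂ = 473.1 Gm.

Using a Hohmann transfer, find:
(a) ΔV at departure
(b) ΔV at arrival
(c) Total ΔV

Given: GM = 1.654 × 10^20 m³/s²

Convert to SI: r₁ = 53.89 Gm = 5.389e+10 m; r₂ = 473.1 Gm = 4.731e+11 m.
Transfer semi-major axis: a_t = (r₁ + r₂)/2 = (5.389e+10 + 4.731e+11)/2 = 2.63495e+11 m.
Circular speeds: v₁ = √(GM/r₁) = 55400.5 m/s, v₂ = √(GM/r₂) = 18697.8 m/s.
Transfer speeds (vis-viva v² = GM(2/r − 1/a_t)): v₁ᵗ = 74234.2 m/s, v₂ᵗ = 8455.89 m/s.
(a) ΔV₁ = |v₁ᵗ − v₁| ≈ 1.883e+04 m/s = 18.83 km/s.
(b) ΔV₂ = |v₂ − v₂ᵗ| ≈ 1.024e+04 m/s = 10.24 km/s.
(c) ΔV_total = ΔV₁ + ΔV₂ ≈ 2.908e+04 m/s = 29.08 km/s.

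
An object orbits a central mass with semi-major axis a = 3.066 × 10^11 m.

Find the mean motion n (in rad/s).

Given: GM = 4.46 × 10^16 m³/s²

n = √(GM / a³).
n = √(4.46e+16 / (3.066e+11)³) rad/s ≈ 1.244e-09 rad/s.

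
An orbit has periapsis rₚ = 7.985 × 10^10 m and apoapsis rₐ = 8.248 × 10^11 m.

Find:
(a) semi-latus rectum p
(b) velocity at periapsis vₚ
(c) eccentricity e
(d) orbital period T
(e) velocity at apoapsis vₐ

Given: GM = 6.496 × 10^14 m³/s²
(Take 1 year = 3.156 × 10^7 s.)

(a) From a = (rₚ + rₐ)/2 = 4.52325e+11 m and e = (rₐ − rₚ)/(rₐ + rₚ) = 0.823468, p = a(1 − e²) = 4.52325e+11 · (1 − (0.823468)²) ≈ 1.456e+11 m
(b) With a = (rₚ + rₐ)/2 = 4.52325e+11 m, vₚ = √(GM (2/rₚ − 1/a)) = √(6.496e+14 · (2/7.985e+10 − 1/4.52325e+11)) m/s ≈ 121.8 m/s
(c) e = (rₐ − rₚ)/(rₐ + rₚ) = (8.248e+11 − 7.985e+10)/(8.248e+11 + 7.985e+10) ≈ 0.8235
(d) With a = (rₚ + rₐ)/2 = 4.52325e+11 m, T = 2π √(a³/GM) = 2π √((4.52325e+11)³/6.496e+14) s ≈ 7.5e+10 s
(e) With a = (rₚ + rₐ)/2 = 4.52325e+11 m, vₐ = √(GM (2/rₐ − 1/a)) = √(6.496e+14 · (2/8.248e+11 − 1/4.52325e+11)) m/s ≈ 11.79 m/s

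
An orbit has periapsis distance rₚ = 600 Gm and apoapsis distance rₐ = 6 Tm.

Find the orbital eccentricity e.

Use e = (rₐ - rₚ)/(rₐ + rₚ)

Convert to SI: rₚ = 600 Gm = 6e+11 m; rₐ = 6 Tm = 6e+12 m.
e = (rₐ − rₚ) / (rₐ + rₚ).
e = (6e+12 − 6e+11) / (6e+12 + 6e+11) = 5.4e+12 / 6.6e+12 ≈ 0.8182.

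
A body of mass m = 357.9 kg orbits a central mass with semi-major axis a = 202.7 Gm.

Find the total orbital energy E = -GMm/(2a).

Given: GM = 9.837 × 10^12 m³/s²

Convert to SI: a = 202.7 Gm = 2.027e+11 m.
E = −GMm / (2a).
E = −9.837e+12 · 357.9 / (2 · 2.027e+11) J ≈ -8684 J = -8.684 kJ.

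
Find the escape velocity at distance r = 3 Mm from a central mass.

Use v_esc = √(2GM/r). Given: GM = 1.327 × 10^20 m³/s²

Convert to SI: r = 3 Mm = 3e+06 m.
Escape velocity comes from setting total energy to zero: ½v² − GM/r = 0 ⇒ v_esc = √(2GM / r).
v_esc = √(2 · 1.327e+20 / 3e+06) m/s ≈ 9.406e+06 m/s = 9406 km/s.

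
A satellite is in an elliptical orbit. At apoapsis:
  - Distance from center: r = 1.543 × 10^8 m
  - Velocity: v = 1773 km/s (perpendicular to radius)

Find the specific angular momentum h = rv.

Convert to SI: v = 1773 km/s = 1.773e+06 m/s.
With v perpendicular to r, h = r · v.
h = 1.543e+08 · 1.773e+06 m²/s ≈ 2.736e+14 m²/s.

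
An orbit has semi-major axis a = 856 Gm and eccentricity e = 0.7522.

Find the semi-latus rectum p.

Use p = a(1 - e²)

Convert to SI: a = 856 Gm = 8.56e+11 m.
p = a (1 − e²).
p = 8.56e+11 · (1 − (0.7522)²) = 8.56e+11 · 0.434195 ≈ 3.717e+11 m = 371.7 Gm.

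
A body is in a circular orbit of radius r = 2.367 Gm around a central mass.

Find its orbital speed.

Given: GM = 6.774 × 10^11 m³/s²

Convert to SI: r = 2.367 Gm = 2.367e+09 m.
For a circular orbit, gravity supplies the centripetal force, so v = √(GM / r).
v = √(6.774e+11 / 2.367e+09) m/s ≈ 16.92 m/s = 16.92 m/s.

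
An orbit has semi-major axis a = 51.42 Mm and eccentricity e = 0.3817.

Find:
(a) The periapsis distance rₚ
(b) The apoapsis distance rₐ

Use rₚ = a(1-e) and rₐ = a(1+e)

Convert to SI: a = 51.42 Mm = 5.142e+07 m.
(a) rₚ = a(1 − e) = 5.142e+07 · (1 − 0.3817) = 5.142e+07 · 0.6183 ≈ 3.179e+07 m = 31.79 Mm.
(b) rₐ = a(1 + e) = 5.142e+07 · (1 + 0.3817) = 5.142e+07 · 1.3817 ≈ 7.105e+07 m = 71.05 Mm.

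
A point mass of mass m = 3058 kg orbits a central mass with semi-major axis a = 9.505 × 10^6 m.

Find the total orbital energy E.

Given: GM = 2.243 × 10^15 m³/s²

E = −GMm / (2a).
E = −2.243e+15 · 3058 / (2 · 9.505e+06) J ≈ -3.608e+11 J = -360.8 GJ.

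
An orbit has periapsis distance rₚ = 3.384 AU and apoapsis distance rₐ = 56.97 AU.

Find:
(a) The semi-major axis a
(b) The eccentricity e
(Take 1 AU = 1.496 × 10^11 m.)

Convert to SI: rₚ = 3.384 AU = 5.06246e+11 m; rₐ = 56.97 AU = 8.52271e+12 m.
(a) a = (rₚ + rₐ) / 2 = (5.06246e+11 + 8.52271e+12) / 2 ≈ 4.514e+12 m = 30.18 AU.
(b) e = (rₐ − rₚ) / (rₐ + rₚ) = (8.52271e+12 − 5.06246e+11) / (8.52271e+12 + 5.06246e+11) ≈ 0.8879.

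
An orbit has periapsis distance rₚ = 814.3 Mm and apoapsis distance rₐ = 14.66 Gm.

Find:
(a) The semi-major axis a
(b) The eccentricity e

Convert to SI: rₚ = 814.3 Mm = 8.143e+08 m; rₐ = 14.66 Gm = 1.466e+10 m.
(a) a = (rₚ + rₐ) / 2 = (8.143e+08 + 1.466e+10) / 2 ≈ 7.737e+09 m = 7.737 Gm.
(b) e = (rₐ − rₚ) / (rₐ + rₚ) = (1.466e+10 − 8.143e+08) / (1.466e+10 + 8.143e+08) ≈ 0.8948.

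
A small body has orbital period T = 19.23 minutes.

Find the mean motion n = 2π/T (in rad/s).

Convert to SI: T = 19.23 minutes = 1153.8 s.
n = 2π / T.
n = 2π / 1153.8 s ≈ 0.005446 rad/s.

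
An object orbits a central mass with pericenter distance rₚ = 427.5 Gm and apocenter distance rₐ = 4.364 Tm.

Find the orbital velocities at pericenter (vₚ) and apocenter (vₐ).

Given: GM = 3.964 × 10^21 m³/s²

Convert to SI: rₚ = 427.5 Gm = 4.275e+11 m; rₐ = 4.364 Tm = 4.364e+12 m.
Use the vis-viva equation v² = GM(2/r − 1/a) with a = (rₚ + rₐ)/2 = (4.275e+11 + 4.364e+12)/2 = 2.39575e+12 m.
vₚ = √(GM · (2/rₚ − 1/a)) = √(3.964e+21 · (2/4.275e+11 − 1/2.39575e+12)) m/s ≈ 1.3e+05 m/s = 130 km/s.
vₐ = √(GM · (2/rₐ − 1/a)) = √(3.964e+21 · (2/4.364e+12 − 1/2.39575e+12)) m/s ≈ 1.273e+04 m/s = 12.73 km/s.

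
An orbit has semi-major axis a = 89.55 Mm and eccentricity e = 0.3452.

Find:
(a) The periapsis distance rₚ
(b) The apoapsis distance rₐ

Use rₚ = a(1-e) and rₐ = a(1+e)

Convert to SI: a = 89.55 Mm = 8.955e+07 m.
(a) rₚ = a(1 − e) = 8.955e+07 · (1 − 0.3452) = 8.955e+07 · 0.6548 ≈ 5.864e+07 m = 58.64 Mm.
(b) rₐ = a(1 + e) = 8.955e+07 · (1 + 0.3452) = 8.955e+07 · 1.3452 ≈ 1.205e+08 m = 120.5 Mm.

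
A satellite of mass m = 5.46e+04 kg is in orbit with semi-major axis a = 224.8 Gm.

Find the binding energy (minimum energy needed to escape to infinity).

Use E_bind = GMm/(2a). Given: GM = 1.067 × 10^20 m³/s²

Convert to SI: a = 224.8 Gm = 2.248e+11 m.
Total orbital energy is E = −GMm/(2a); binding energy is E_bind = −E = GMm/(2a).
E_bind = 1.067e+20 · 5.46e+04 / (2 · 2.248e+11) J ≈ 1.296e+13 J = 12.96 TJ.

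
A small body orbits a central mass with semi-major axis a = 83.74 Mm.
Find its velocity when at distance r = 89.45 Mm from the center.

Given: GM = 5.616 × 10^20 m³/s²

Convert to SI: a = 83.74 Mm = 8.374e+07 m; r = 89.45 Mm = 8.945e+07 m.
Vis-viva: v = √(GM · (2/r − 1/a)).
2/r − 1/a = 2/8.945e+07 − 1/8.374e+07 = 1.04171e-08 m⁻¹.
v = √(5.616e+20 · 1.04171e-08) m/s ≈ 2.419e+06 m/s = 2419 km/s.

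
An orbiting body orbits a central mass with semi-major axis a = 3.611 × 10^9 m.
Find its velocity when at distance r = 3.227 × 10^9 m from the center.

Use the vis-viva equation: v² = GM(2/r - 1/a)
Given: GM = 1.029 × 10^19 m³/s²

Vis-viva: v = √(GM · (2/r − 1/a)).
2/r − 1/a = 2/3.227e+09 − 1/3.611e+09 = 3.42839e-10 m⁻¹.
v = √(1.029e+19 · 3.42839e-10) m/s ≈ 5.94e+04 m/s = 59.4 km/s.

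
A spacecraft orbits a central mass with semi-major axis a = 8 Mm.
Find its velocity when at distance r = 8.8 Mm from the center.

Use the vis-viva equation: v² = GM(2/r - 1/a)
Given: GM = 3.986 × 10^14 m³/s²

Convert to SI: a = 8 Mm = 8e+06 m; r = 8.8 Mm = 8.8e+06 m.
Vis-viva: v = √(GM · (2/r − 1/a)).
2/r − 1/a = 2/8.8e+06 − 1/8e+06 = 1.02273e-07 m⁻¹.
v = √(3.986e+14 · 1.02273e-07) m/s ≈ 6385 m/s = 6.385 km/s.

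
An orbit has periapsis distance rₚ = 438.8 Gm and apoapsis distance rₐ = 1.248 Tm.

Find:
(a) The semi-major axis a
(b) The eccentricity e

Convert to SI: rₚ = 438.8 Gm = 4.388e+11 m; rₐ = 1.248 Tm = 1.248e+12 m.
(a) a = (rₚ + rₐ) / 2 = (4.388e+11 + 1.248e+12) / 2 ≈ 8.434e+11 m = 843.4 Gm.
(b) e = (rₐ − rₚ) / (rₐ + rₚ) = (1.248e+12 − 4.388e+11) / (1.248e+12 + 4.388e+11) ≈ 0.4797.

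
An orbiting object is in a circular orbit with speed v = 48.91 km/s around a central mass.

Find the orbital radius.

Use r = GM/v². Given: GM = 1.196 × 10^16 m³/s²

Convert to SI: v = 48.91 km/s = 48910 m/s.
For a circular orbit, v² = GM / r, so r = GM / v².
r = 1.196e+16 / (48910)² m ≈ 5e+06 m = 5 Mm.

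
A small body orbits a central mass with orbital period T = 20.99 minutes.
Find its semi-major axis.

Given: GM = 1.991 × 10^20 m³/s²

Convert to SI: T = 20.99 minutes = 1259.4 s.
Invert Kepler's third law: a = (GM · T² / (4π²))^(1/3).
Substituting T = 1259.4 s and GM = 1.991e+20 m³/s²:
a = (1.991e+20 · (1259.4)² / (4π²))^(1/3) m
a ≈ 2e+08 m = 200 Mm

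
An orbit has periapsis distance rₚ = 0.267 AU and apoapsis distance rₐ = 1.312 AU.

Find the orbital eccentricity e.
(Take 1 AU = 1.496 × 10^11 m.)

Convert to SI: rₚ = 0.267 AU = 3.99432e+10 m; rₐ = 1.312 AU = 1.96275e+11 m.
e = (rₐ − rₚ) / (rₐ + rₚ).
e = (1.96275e+11 − 3.99432e+10) / (1.96275e+11 + 3.99432e+10) = 1.56332e+11 / 2.36218e+11 ≈ 0.6618.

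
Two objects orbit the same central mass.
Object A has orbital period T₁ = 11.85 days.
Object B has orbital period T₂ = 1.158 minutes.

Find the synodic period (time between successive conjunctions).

Convert to SI: T₁ = 11.85 days = 1.02384e+06 s; T₂ = 1.158 minutes = 69.48 s.
T_syn = |T₁ · T₂ / (T₁ − T₂)|.
T_syn = |1.02384e+06 · 69.48 / (1.02384e+06 − 69.48)| s ≈ 69.48 s = 1.158 minutes.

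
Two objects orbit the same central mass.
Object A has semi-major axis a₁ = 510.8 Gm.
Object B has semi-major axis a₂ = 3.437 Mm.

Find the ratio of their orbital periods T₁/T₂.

Convert to SI: a₁ = 510.8 Gm = 5.108e+11 m; a₂ = 3.437 Mm = 3.437e+06 m.
From Kepler's third law, (T₁/T₂)² = (a₁/a₂)³, so T₁/T₂ = (a₁/a₂)^(3/2).
a₁/a₂ = 5.108e+11 / 3.437e+06 = 148618.
T₁/T₂ = (148618)^(3/2) ≈ 5.729e+07.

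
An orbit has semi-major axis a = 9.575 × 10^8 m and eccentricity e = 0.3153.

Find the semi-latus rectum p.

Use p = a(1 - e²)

p = a (1 − e²).
p = 9.575e+08 · (1 − (0.3153)²) = 9.575e+08 · 0.900586 ≈ 8.623e+08 m = 8.623 × 10^8 m.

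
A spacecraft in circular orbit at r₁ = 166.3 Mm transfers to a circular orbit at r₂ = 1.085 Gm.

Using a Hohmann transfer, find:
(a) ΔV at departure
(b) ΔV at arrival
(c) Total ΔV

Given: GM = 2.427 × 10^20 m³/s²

Convert to SI: r₁ = 166.3 Mm = 1.663e+08 m; r₂ = 1.085 Gm = 1.085e+09 m.
Transfer semi-major axis: a_t = (r₁ + r₂)/2 = (1.663e+08 + 1.085e+09)/2 = 6.2565e+08 m.
Circular speeds: v₁ = √(GM/r₁) = 1.20806e+06 m/s, v₂ = √(GM/r₂) = 472955 m/s.
Transfer speeds (vis-viva v² = GM(2/r − 1/a_t)): v₁ᵗ = 1.59088e+06 m/s, v₂ᵗ = 243837 m/s.
(a) ΔV₁ = |v₁ᵗ − v₁| ≈ 3.828e+05 m/s = 382.8 km/s.
(b) ΔV₂ = |v₂ − v₂ᵗ| ≈ 2.291e+05 m/s = 229.1 km/s.
(c) ΔV_total = ΔV₁ + ΔV₂ ≈ 6.119e+05 m/s = 611.9 km/s.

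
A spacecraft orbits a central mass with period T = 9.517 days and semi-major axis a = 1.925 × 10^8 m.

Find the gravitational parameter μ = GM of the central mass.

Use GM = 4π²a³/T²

Convert to SI: T = 9.517 days = 822269 s.
GM = 4π² · a³ / T².
GM = 4π² · (1.925e+08)³ / (822269)² m³/s² ≈ 4.165e+14 m³/s² = 4.165 × 10^14 m³/s².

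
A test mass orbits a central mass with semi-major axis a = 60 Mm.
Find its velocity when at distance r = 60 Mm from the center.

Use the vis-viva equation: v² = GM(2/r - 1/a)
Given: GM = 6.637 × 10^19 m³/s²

Convert to SI: a = 60 Mm = 6e+07 m; r = 60 Mm = 6e+07 m.
Vis-viva: v = √(GM · (2/r − 1/a)).
2/r − 1/a = 2/6e+07 − 1/6e+07 = 1.66667e-08 m⁻¹.
v = √(6.637e+19 · 1.66667e-08) m/s ≈ 1.052e+06 m/s = 1052 km/s.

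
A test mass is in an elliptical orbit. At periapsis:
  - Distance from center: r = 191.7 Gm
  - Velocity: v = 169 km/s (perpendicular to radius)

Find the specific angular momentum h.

Convert to SI: r = 191.7 Gm = 1.917e+11 m; v = 169 km/s = 169000 m/s.
With v perpendicular to r, h = r · v.
h = 1.917e+11 · 169000 m²/s ≈ 3.24e+16 m²/s.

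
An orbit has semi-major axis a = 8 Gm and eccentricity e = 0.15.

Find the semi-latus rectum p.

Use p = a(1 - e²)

Convert to SI: a = 8 Gm = 8e+09 m.
p = a (1 − e²).
p = 8e+09 · (1 − (0.15)²) = 8e+09 · 0.9775 ≈ 7.82e+09 m = 7.82 Gm.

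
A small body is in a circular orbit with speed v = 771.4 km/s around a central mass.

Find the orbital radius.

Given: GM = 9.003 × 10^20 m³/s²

Convert to SI: v = 771.4 km/s = 771400 m/s.
For a circular orbit, v² = GM / r, so r = GM / v².
r = 9.003e+20 / (771400)² m ≈ 1.513e+09 m = 1.513 × 10^9 m.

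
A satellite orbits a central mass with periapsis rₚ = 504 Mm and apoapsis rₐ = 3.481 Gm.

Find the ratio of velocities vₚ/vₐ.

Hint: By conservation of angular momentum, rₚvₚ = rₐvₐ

Convert to SI: rₚ = 504 Mm = 5.04e+08 m; rₐ = 3.481 Gm = 3.481e+09 m.
Conservation of angular momentum gives rₚvₚ = rₐvₐ, so vₚ/vₐ = rₐ/rₚ.
vₚ/vₐ = 3.481e+09 / 5.04e+08 ≈ 6.907.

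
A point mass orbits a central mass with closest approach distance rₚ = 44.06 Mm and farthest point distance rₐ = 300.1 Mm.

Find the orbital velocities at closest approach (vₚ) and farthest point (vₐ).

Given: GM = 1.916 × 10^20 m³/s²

Convert to SI: rₚ = 44.06 Mm = 4.406e+07 m; rₐ = 300.1 Mm = 3.001e+08 m.
Use the vis-viva equation v² = GM(2/r − 1/a) with a = (rₚ + rₐ)/2 = (4.406e+07 + 3.001e+08)/2 = 1.7208e+08 m.
vₚ = √(GM · (2/rₚ − 1/a)) = √(1.916e+20 · (2/4.406e+07 − 1/1.7208e+08)) m/s ≈ 2.754e+06 m/s = 2754 km/s.
vₐ = √(GM · (2/rₐ − 1/a)) = √(1.916e+20 · (2/3.001e+08 − 1/1.7208e+08)) m/s ≈ 4.043e+05 m/s = 404.3 km/s.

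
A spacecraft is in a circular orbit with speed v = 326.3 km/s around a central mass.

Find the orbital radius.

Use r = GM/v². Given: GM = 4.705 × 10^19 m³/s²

Convert to SI: v = 326.3 km/s = 326300 m/s.
For a circular orbit, v² = GM / r, so r = GM / v².
r = 4.705e+19 / (326300)² m ≈ 4.419e+08 m = 441.9 Mm.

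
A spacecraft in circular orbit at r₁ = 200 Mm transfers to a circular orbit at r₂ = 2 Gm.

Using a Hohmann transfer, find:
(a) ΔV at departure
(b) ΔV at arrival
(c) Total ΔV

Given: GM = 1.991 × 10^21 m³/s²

Convert to SI: r₁ = 200 Mm = 2e+08 m; r₂ = 2 Gm = 2e+09 m.
Transfer semi-major axis: a_t = (r₁ + r₂)/2 = (2e+08 + 2e+09)/2 = 1.1e+09 m.
Circular speeds: v₁ = √(GM/r₁) = 3.15515e+06 m/s, v₂ = √(GM/r₂) = 997747 m/s.
Transfer speeds (vis-viva v² = GM(2/r − 1/a_t)): v₁ᵗ = 4.25441e+06 m/s, v₂ᵗ = 425441 m/s.
(a) ΔV₁ = |v₁ᵗ − v₁| ≈ 1.099e+06 m/s = 1099 km/s.
(b) ΔV₂ = |v₂ − v₂ᵗ| ≈ 5.723e+05 m/s = 572.3 km/s.
(c) ΔV_total = ΔV₁ + ΔV₂ ≈ 1.672e+06 m/s = 1672 km/s.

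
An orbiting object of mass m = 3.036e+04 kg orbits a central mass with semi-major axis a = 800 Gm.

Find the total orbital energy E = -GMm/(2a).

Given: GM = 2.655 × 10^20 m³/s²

Convert to SI: a = 800 Gm = 8e+11 m.
E = −GMm / (2a).
E = −2.655e+20 · 3.036e+04 / (2 · 8e+11) J ≈ -5.038e+12 J = -5.038 TJ.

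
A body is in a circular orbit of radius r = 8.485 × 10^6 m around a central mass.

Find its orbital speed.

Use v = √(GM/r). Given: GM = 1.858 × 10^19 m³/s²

For a circular orbit, gravity supplies the centripetal force, so v = √(GM / r).
v = √(1.858e+19 / 8.485e+06) m/s ≈ 1.48e+06 m/s = 1480 km/s.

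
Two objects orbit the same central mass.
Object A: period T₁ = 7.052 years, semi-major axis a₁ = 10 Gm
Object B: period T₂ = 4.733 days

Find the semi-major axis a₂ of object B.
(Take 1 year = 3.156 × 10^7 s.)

Convert to SI: T₁ = 7.052 years = 2.22561e+08 s; a₁ = 10 Gm = 1e+10 m; T₂ = 4.733 days = 408931 s.
Kepler's third law: (T₁/T₂)² = (a₁/a₂)³ ⇒ a₂ = a₁ · (T₂/T₁)^(2/3).
T₂/T₁ = 408931 / 2.22561e+08 = 0.00183739.
a₂ = 1e+10 · (0.00183739)^(2/3) m ≈ 1.5e+08 m = 150 Mm.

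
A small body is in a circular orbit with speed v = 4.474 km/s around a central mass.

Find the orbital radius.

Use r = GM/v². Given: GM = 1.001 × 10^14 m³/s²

Convert to SI: v = 4.474 km/s = 4474 m/s.
For a circular orbit, v² = GM / r, so r = GM / v².
r = 1.001e+14 / (4474)² m ≈ 5.001e+06 m = 5.001 Mm.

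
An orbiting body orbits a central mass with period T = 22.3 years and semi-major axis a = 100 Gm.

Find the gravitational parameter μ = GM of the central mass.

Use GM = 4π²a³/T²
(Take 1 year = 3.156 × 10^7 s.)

Convert to SI: T = 22.3 years = 7.03788e+08 s; a = 100 Gm = 1e+11 m.
GM = 4π² · a³ / T².
GM = 4π² · (1e+11)³ / (7.03788e+08)² m³/s² ≈ 7.97e+16 m³/s² = 7.97 × 10^16 m³/s².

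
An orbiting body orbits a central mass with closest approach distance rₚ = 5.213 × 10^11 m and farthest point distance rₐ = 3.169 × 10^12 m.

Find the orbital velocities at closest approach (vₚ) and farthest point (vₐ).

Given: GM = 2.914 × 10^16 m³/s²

Use the vis-viva equation v² = GM(2/r − 1/a) with a = (rₚ + rₐ)/2 = (5.213e+11 + 3.169e+12)/2 = 1.84515e+12 m.
vₚ = √(GM · (2/rₚ − 1/a)) = √(2.914e+16 · (2/5.213e+11 − 1/1.84515e+12)) m/s ≈ 309.8 m/s = 309.8 m/s.
vₐ = √(GM · (2/rₐ − 1/a)) = √(2.914e+16 · (2/3.169e+12 − 1/1.84515e+12)) m/s ≈ 50.97 m/s = 50.97 m/s.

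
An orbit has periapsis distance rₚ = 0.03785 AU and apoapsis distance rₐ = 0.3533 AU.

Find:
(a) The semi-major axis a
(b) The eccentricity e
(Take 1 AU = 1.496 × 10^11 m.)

Convert to SI: rₚ = 0.03785 AU = 5.66236e+09 m; rₐ = 0.3533 AU = 5.28537e+10 m.
(a) a = (rₚ + rₐ) / 2 = (5.66236e+09 + 5.28537e+10) / 2 ≈ 2.926e+10 m = 0.1956 AU.
(b) e = (rₐ − rₚ) / (rₐ + rₚ) = (5.28537e+10 − 5.66236e+09) / (5.28537e+10 + 5.66236e+09) ≈ 0.8065.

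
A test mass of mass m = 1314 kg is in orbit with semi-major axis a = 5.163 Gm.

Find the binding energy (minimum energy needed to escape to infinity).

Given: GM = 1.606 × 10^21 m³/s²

Convert to SI: a = 5.163 Gm = 5.163e+09 m.
Total orbital energy is E = −GMm/(2a); binding energy is E_bind = −E = GMm/(2a).
E_bind = 1.606e+21 · 1314 / (2 · 5.163e+09) J ≈ 2.044e+14 J = 204.4 TJ.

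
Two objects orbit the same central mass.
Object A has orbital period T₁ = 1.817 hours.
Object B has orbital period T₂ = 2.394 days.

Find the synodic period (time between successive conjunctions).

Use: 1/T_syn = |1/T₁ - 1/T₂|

Convert to SI: T₁ = 1.817 hours = 6541.2 s; T₂ = 2.394 days = 206842 s.
T_syn = |T₁ · T₂ / (T₁ − T₂)|.
T_syn = |6541.2 · 206842 / (6541.2 − 206842)| s ≈ 6755 s = 1.876 hours.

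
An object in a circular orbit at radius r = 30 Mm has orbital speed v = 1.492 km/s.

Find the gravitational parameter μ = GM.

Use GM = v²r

Convert to SI: r = 30 Mm = 3e+07 m; v = 1.492 km/s = 1492 m/s.
For a circular orbit v² = GM/r, so GM = v² · r.
GM = (1492)² · 3e+07 m³/s² ≈ 6.678e+13 m³/s² = 6.678 × 10^13 m³/s².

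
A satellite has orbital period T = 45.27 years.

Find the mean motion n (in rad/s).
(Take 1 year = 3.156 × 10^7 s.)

Convert to SI: T = 45.27 years = 1.42872e+09 s.
n = 2π / T.
n = 2π / 1.42872e+09 s ≈ 4.398e-09 rad/s.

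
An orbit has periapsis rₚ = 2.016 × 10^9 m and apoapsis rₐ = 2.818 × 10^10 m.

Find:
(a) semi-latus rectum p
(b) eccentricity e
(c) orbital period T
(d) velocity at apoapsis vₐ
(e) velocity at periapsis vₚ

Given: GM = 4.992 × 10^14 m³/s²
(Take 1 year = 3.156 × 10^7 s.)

(a) From a = (rₚ + rₐ)/2 = 1.5098e+10 m and e = (rₐ − rₚ)/(rₐ + rₚ) = 0.866472, p = a(1 − e²) = 1.5098e+10 · (1 − (0.866472)²) ≈ 3.763e+09 m
(b) e = (rₐ − rₚ)/(rₐ + rₚ) = (2.818e+10 − 2.016e+09)/(2.818e+10 + 2.016e+09) ≈ 0.8665
(c) With a = (rₚ + rₐ)/2 = 1.5098e+10 m, T = 2π √(a³/GM) = 2π √((1.5098e+10)³/4.992e+14) s ≈ 5.217e+08 s
(d) With a = (rₚ + rₐ)/2 = 1.5098e+10 m, vₐ = √(GM (2/rₐ − 1/a)) = √(4.992e+14 · (2/2.818e+10 − 1/1.5098e+10)) m/s ≈ 48.64 m/s
(e) With a = (rₚ + rₐ)/2 = 1.5098e+10 m, vₚ = √(GM (2/rₚ − 1/a)) = √(4.992e+14 · (2/2.016e+09 − 1/1.5098e+10)) m/s ≈ 679.8 m/s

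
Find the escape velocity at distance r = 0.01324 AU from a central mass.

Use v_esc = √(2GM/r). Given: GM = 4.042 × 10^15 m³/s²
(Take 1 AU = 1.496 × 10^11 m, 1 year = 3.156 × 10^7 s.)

Convert to SI: r = 0.01324 AU = 1.9807e+09 m.
Escape velocity comes from setting total energy to zero: ½v² − GM/r = 0 ⇒ v_esc = √(2GM / r).
v_esc = √(2 · 4.042e+15 / 1.9807e+09) m/s ≈ 2020 m/s = 0.4262 AU/year.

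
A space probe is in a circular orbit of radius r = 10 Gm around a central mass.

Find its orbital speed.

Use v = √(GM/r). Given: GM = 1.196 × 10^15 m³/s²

Convert to SI: r = 10 Gm = 1e+10 m.
For a circular orbit, gravity supplies the centripetal force, so v = √(GM / r).
v = √(1.196e+15 / 1e+10) m/s ≈ 345.8 m/s = 345.8 m/s.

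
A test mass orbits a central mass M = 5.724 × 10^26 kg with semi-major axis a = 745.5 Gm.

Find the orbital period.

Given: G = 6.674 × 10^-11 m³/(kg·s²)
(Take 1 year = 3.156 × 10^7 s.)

Convert to SI: a = 745.5 Gm = 7.455e+11 m.
GM = G · M = 6.674e-11 · 5.724e+26 = 3.8202e+16 m³/s².
Kepler's third law: T = 2π √(a³ / GM).
Substituting a = 7.455e+11 m and GM = 3.8202e+16 m³/s²:
T = 2π √((7.455e+11)³ / 3.8202e+16) s
T ≈ 2.069e+10 s = 655.6 years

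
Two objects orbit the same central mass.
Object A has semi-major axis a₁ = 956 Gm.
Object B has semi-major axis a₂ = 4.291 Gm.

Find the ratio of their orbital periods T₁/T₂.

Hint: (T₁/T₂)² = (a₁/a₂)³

Convert to SI: a₁ = 956 Gm = 9.56e+11 m; a₂ = 4.291 Gm = 4.291e+09 m.
From Kepler's third law, (T₁/T₂)² = (a₁/a₂)³, so T₁/T₂ = (a₁/a₂)^(3/2).
a₁/a₂ = 9.56e+11 / 4.291e+09 = 222.792.
T₁/T₂ = (222.792)^(3/2) ≈ 3325.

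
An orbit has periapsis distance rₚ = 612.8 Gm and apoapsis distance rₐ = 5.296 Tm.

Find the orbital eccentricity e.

Convert to SI: rₚ = 612.8 Gm = 6.128e+11 m; rₐ = 5.296 Tm = 5.296e+12 m.
e = (rₐ − rₚ) / (rₐ + rₚ).
e = (5.296e+12 − 6.128e+11) / (5.296e+12 + 6.128e+11) = 4.6832e+12 / 5.9088e+12 ≈ 0.7926.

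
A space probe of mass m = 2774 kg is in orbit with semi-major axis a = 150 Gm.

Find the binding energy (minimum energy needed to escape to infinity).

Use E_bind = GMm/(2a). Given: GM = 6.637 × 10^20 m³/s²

Convert to SI: a = 150 Gm = 1.5e+11 m.
Total orbital energy is E = −GMm/(2a); binding energy is E_bind = −E = GMm/(2a).
E_bind = 6.637e+20 · 2774 / (2 · 1.5e+11) J ≈ 6.137e+12 J = 6.137 TJ.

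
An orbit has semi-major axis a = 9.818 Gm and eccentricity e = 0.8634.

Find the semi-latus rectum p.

Convert to SI: a = 9.818 Gm = 9.818e+09 m.
p = a (1 − e²).
p = 9.818e+09 · (1 − (0.8634)²) = 9.818e+09 · 0.25454 ≈ 2.499e+09 m = 2.499 Gm.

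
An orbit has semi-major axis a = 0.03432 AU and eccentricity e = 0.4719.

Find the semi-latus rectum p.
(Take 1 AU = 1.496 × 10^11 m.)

Convert to SI: a = 0.03432 AU = 5.13427e+09 m.
p = a (1 − e²).
p = 5.13427e+09 · (1 − (0.4719)²) = 5.13427e+09 · 0.77731 ≈ 3.991e+09 m = 0.02668 AU.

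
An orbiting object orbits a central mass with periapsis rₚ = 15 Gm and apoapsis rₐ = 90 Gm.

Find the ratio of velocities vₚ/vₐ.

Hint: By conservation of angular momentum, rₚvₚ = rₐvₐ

Convert to SI: rₚ = 15 Gm = 1.5e+10 m; rₐ = 90 Gm = 9e+10 m.
Conservation of angular momentum gives rₚvₚ = rₐvₐ, so vₚ/vₐ = rₐ/rₚ.
vₚ/vₐ = 9e+10 / 1.5e+10 ≈ 6.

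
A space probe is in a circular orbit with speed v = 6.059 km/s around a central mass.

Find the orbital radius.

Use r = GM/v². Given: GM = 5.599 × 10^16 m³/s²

Convert to SI: v = 6.059 km/s = 6059 m/s.
For a circular orbit, v² = GM / r, so r = GM / v².
r = 5.599e+16 / (6059)² m ≈ 1.525e+09 m = 1.525 × 10^9 m.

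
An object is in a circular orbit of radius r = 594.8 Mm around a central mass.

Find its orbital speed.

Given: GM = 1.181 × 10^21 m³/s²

Convert to SI: r = 594.8 Mm = 5.948e+08 m.
For a circular orbit, gravity supplies the centripetal force, so v = √(GM / r).
v = √(1.181e+21 / 5.948e+08) m/s ≈ 1.409e+06 m/s = 1409 km/s.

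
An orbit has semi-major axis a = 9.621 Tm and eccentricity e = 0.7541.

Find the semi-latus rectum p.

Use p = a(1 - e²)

Convert to SI: a = 9.621 Tm = 9.621e+12 m.
p = a (1 − e²).
p = 9.621e+12 · (1 − (0.7541)²) = 9.621e+12 · 0.431333 ≈ 4.15e+12 m = 4.15 Tm.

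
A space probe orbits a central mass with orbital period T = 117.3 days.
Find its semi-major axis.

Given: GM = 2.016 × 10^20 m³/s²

Convert to SI: T = 117.3 days = 1.01347e+07 s.
Invert Kepler's third law: a = (GM · T² / (4π²))^(1/3).
Substituting T = 1.01347e+07 s and GM = 2.016e+20 m³/s²:
a = (2.016e+20 · (1.01347e+07)² / (4π²))^(1/3) m
a ≈ 8.065e+10 m = 80.65 Gm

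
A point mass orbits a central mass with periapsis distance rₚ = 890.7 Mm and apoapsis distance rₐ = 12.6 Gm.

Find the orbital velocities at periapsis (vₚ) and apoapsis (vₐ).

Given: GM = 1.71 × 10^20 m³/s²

Convert to SI: rₚ = 890.7 Mm = 8.907e+08 m; rₐ = 12.6 Gm = 1.26e+10 m.
Use the vis-viva equation v² = GM(2/r − 1/a) with a = (rₚ + rₐ)/2 = (8.907e+08 + 1.26e+10)/2 = 6.74535e+09 m.
vₚ = √(GM · (2/rₚ − 1/a)) = √(1.71e+20 · (2/8.907e+08 − 1/6.74535e+09)) m/s ≈ 5.988e+05 m/s = 598.8 km/s.
vₐ = √(GM · (2/rₐ − 1/a)) = √(1.71e+20 · (2/1.26e+10 − 1/6.74535e+09)) m/s ≈ 4.233e+04 m/s = 42.33 km/s.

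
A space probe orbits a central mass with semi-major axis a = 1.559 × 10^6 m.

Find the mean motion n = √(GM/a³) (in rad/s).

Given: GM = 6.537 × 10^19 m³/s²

n = √(GM / a³).
n = √(6.537e+19 / (1.559e+06)³) rad/s ≈ 4.154 rad/s.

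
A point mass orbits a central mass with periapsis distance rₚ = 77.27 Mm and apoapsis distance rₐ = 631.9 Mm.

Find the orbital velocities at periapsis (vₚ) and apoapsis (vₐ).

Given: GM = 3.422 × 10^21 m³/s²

Convert to SI: rₚ = 77.27 Mm = 7.727e+07 m; rₐ = 631.9 Mm = 6.319e+08 m.
Use the vis-viva equation v² = GM(2/r − 1/a) with a = (rₚ + rₐ)/2 = (7.727e+07 + 6.319e+08)/2 = 3.54585e+08 m.
vₚ = √(GM · (2/rₚ − 1/a)) = √(3.422e+21 · (2/7.727e+07 − 1/3.54585e+08)) m/s ≈ 8.884e+06 m/s = 8884 km/s.
vₐ = √(GM · (2/rₐ − 1/a)) = √(3.422e+21 · (2/6.319e+08 − 1/3.54585e+08)) m/s ≈ 1.086e+06 m/s = 1086 km/s.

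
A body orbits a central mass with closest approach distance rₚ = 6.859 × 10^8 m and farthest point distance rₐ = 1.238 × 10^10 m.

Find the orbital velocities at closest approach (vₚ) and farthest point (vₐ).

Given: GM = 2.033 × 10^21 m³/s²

Use the vis-viva equation v² = GM(2/r − 1/a) with a = (rₚ + rₐ)/2 = (6.859e+08 + 1.238e+10)/2 = 6.53295e+09 m.
vₚ = √(GM · (2/rₚ − 1/a)) = √(2.033e+21 · (2/6.859e+08 − 1/6.53295e+09)) m/s ≈ 2.37e+06 m/s = 2370 km/s.
vₐ = √(GM · (2/rₐ − 1/a)) = √(2.033e+21 · (2/1.238e+10 − 1/6.53295e+09)) m/s ≈ 1.313e+05 m/s = 131.3 km/s.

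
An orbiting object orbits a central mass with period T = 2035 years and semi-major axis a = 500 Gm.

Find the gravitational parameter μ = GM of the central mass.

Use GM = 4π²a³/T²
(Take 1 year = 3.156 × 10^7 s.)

Convert to SI: T = 2035 years = 6.42246e+10 s; a = 500 Gm = 5e+11 m.
GM = 4π² · a³ / T².
GM = 4π² · (5e+11)³ / (6.42246e+10)² m³/s² ≈ 1.196e+15 m³/s² = 1.196 × 10^15 m³/s².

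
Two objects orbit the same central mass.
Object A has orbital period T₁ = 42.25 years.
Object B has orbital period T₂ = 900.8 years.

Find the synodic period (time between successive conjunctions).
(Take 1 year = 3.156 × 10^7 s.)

Convert to SI: T₁ = 42.25 years = 1.33341e+09 s; T₂ = 900.8 years = 2.84292e+10 s.
T_syn = |T₁ · T₂ / (T₁ − T₂)|.
T_syn = |1.33341e+09 · 2.84292e+10 / (1.33341e+09 − 2.84292e+10)| s ≈ 1.399e+09 s = 44.33 years.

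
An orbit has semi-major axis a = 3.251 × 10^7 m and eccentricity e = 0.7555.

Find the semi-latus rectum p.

p = a (1 − e²).
p = 3.251e+07 · (1 − (0.7555)²) = 3.251e+07 · 0.42922 ≈ 1.395e+07 m = 1.395 × 10^7 m.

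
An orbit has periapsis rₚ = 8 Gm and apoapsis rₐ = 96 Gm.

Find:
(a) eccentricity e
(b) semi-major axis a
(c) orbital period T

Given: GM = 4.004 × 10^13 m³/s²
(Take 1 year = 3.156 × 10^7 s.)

Convert to SI: rₚ = 8 Gm = 8e+09 m; rₐ = 96 Gm = 9.6e+10 m.
(a) e = (rₐ − rₚ)/(rₐ + rₚ) = (9.6e+10 − 8e+09)/(9.6e+10 + 8e+09) ≈ 0.8462
(b) a = (rₚ + rₐ)/2 = (8e+09 + 9.6e+10)/2 ≈ 5.2e+10 m
(c) With a = (rₚ + rₐ)/2 = 5.2e+10 m, T = 2π √(a³/GM) = 2π √((5.2e+10)³/4.004e+13) s ≈ 1.177e+10 s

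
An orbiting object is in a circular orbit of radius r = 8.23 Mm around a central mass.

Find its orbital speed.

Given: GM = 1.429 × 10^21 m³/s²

Convert to SI: r = 8.23 Mm = 8.23e+06 m.
For a circular orbit, gravity supplies the centripetal force, so v = √(GM / r).
v = √(1.429e+21 / 8.23e+06) m/s ≈ 1.318e+07 m/s = 1.318e+04 km/s.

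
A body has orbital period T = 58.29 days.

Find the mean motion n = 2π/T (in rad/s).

Convert to SI: T = 58.29 days = 5.03626e+06 s.
n = 2π / T.
n = 2π / 5.03626e+06 s ≈ 1.248e-06 rad/s.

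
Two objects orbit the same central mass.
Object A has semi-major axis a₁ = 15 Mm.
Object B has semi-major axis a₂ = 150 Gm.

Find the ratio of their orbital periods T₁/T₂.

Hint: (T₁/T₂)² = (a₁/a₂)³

Convert to SI: a₁ = 15 Mm = 1.5e+07 m; a₂ = 150 Gm = 1.5e+11 m.
From Kepler's third law, (T₁/T₂)² = (a₁/a₂)³, so T₁/T₂ = (a₁/a₂)^(3/2).
a₁/a₂ = 1.5e+07 / 1.5e+11 = 0.0001.
T₁/T₂ = (0.0001)^(3/2) ≈ 1e-06.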